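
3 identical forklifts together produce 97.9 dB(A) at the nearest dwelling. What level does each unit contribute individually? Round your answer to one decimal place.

For N identical incoherent sources L_total = L₁ + 10·log₁₀ N, so L₁ = 97.9 − 10·log₁₀(3) = 97.9 − 4.771.

93.1 dB(A)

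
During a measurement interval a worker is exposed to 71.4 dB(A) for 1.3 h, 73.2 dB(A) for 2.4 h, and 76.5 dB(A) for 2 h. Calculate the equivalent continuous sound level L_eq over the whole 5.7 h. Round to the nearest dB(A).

L_eq = 10·log₁₀[(1/T)·Σ tᵢ·10^(Lᵢ/10)] with T = 5.7 h.
Σ tᵢ·10^(Lᵢ/10) = 1.3·10^(71.4/10) + 2.4·10^(73.2/10) + 2·10^(76.5/10) = 1.574e+08.
L_eq = 10·log₁₀(1.574e+08/5.7) = 74.41 dB(A).

74 dB(A)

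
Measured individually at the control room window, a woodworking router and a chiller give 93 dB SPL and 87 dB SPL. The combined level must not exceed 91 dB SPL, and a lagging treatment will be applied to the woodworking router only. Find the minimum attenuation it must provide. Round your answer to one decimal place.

4.2 dB

Fixed contribution from the other source: Σ 10^(L/10) = 10^(87/10) = 5.012e+08 (87.00 dB SPL).
The limit corresponds to 10^(91/10) = 1.259e+09; subtracting the fixed part leaves 7.577e+08 for the woodworking router, i.e. 88.80 dB SPL.
Required insertion loss = 93 − 88.80 = 4.20 dB.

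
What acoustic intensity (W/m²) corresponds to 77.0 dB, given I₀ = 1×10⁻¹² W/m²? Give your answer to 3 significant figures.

5.01e-05 W/m²

I/I₀ = 10^(77.0/10) = 5.012e+07, so I = 5.012e+07 × 10⁻¹² W/m².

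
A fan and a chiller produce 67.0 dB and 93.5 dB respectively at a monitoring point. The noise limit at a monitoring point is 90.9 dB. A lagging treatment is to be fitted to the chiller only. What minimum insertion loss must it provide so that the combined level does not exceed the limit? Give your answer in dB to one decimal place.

2.6 dB

The untreated sources together contribute 10^(67.0/10) = 5.012e+06, i.e. 67.00 dB.
The limit corresponds to 10^(90.9/10) = 1.230e+09; subtracting the fixed part leaves 1.225e+09 for the chiller, i.e. 90.88 dB.
Required insertion loss = 93.5 − 90.88 = 2.62 dB.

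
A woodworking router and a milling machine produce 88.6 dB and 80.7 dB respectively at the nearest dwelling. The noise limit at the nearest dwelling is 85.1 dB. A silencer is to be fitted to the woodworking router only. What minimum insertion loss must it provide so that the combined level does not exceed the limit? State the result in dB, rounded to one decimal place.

5.5 dB

Everything except the woodworking router sums to 10^(80.7/10) = 1.175e+08 in linear terms, 80.70 dB.
To meet 85.1 dB overall, the treated woodworking router may contribute at most 10^(85.1/10) − 1.175e+08 = 2.061e+08, i.e. 83.14 dB.
So the woodworking router must be reduced from 88.6 to 83.14 dB: IL = 5.46 dB.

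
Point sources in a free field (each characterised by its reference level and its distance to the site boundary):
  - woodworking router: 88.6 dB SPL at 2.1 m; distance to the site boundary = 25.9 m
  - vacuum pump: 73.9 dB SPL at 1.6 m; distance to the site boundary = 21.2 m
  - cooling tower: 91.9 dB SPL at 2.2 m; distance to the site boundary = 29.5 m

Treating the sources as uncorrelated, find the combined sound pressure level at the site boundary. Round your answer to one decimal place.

Propagate each source to the receiver with L = L_ref − 20·log₁₀(r/r_ref), then add intensities.
woodworking router: 88.6 − 20·log₁₀(25.9/2.1) = 88.6 − 21.82 = 66.78 dB SPL.
vacuum pump: 73.9 − 20·log₁₀(21.2/1.6) = 73.9 − 22.44 = 51.46 dB SPL.
cooling tower: 91.9 − 20·log₁₀(29.5/2.2) = 91.9 − 22.55 = 69.35 dB SPL.
Σ 10^(L/10) = 1.352e+07 → L_total = 10·log₁₀(1.352e+07) = 71.31 dB SPL.

71.3 dB SPL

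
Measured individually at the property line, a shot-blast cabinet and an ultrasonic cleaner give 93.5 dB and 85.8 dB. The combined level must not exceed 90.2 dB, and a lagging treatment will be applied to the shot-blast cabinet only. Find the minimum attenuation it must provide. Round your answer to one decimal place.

5.3 dB

Fixed contribution from the other source: Σ 10^(L/10) = 10^(85.8/10) = 3.802e+08 (85.80 dB).
To meet 90.2 dB overall, the treated shot-blast cabinet may contribute at most 10^(90.2/10) − 3.802e+08 = 6.669e+08, i.e. 88.24 dB.
Required insertion loss = 93.5 − 88.24 = 5.26 dB.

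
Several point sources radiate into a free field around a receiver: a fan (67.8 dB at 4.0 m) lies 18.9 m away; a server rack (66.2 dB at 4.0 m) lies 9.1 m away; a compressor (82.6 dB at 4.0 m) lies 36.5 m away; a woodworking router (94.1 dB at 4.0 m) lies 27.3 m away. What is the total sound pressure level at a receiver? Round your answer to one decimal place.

Propagate each source to the receiver with L = L_ref − 20·log₁₀(r/r_ref), then add intensities.
fan: 67.8 − 20·log₁₀(18.9/4.0) = 67.8 − 13.49 = 54.31 dB.
server rack: 66.2 − 20·log₁₀(9.1/4.0) = 66.2 − 7.14 = 59.06 dB.
compressor: 82.6 − 20·log₁₀(36.5/4.0) = 82.6 − 19.20 = 63.40 dB.
woodworking router: 94.1 − 20·log₁₀(27.3/4.0) = 94.1 − 16.68 = 77.42 dB.
Σ 10^(L/10) = 5.844e+07 → L_total = 10·log₁₀(5.844e+07) = 77.67 dB.

77.7 dB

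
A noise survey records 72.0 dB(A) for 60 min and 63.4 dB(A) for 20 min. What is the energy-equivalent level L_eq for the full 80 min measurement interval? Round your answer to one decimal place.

L_eq = 10·log₁₀[(1/T)·Σ tᵢ·10^(Lᵢ/10)] with T = 80 min.
Σ tᵢ·10^(Lᵢ/10) = 60·10^(72.0/10) + 20·10^(63.4/10) = 9.947e+08.
L_eq = 10·log₁₀(9.947e+08/80) = 70.95 dB(A).

70.9 dB(A)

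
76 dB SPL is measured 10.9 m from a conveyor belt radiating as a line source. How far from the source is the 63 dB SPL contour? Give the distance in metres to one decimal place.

217.5 m

The 13.0 dB drop corresponds to a distance ratio of 10^(13.0/10) for a line source.
r₂ = 10.9·10^((76−63)/10) = 10.9·10^(13.0/10) = 217.48 m.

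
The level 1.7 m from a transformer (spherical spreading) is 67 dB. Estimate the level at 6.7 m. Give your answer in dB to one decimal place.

For a point source, L₂ = L₁ − 20·log₁₀(r₂/r₁).
L₂ = 67 − 20·log₁₀(6.7/1.7) = 67 − 11.913 = 55.09 dB.

55.1 dB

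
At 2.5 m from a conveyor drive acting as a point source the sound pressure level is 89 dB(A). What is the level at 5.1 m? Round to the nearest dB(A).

For a point source, L₂ = L₁ − 20·log₁₀(r₂/r₁).
L₂ = 89 − 20·log₁₀(5.1/2.5) = 89 − 6.193 = 82.81 dB(A).

83 dB(A)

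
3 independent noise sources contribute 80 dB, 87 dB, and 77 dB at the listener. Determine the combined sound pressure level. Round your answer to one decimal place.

88.1 dB

For uncorrelated sources the intensities add, so convert each level to linear form, sum, and take 10·log₁₀ of the total.
Σ 10^(L/10) = 10^(80/10) + 10^(87/10) + 10^(77/10) = 6.513e+08.
L_total = 10·log₁₀(6.513e+08) = 88.14 dB.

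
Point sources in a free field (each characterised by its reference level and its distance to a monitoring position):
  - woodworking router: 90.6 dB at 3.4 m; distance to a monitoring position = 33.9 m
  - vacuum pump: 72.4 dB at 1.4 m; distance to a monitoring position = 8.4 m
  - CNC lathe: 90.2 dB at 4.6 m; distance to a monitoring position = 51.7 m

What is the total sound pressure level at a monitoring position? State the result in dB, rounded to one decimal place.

73.1 dB

Propagate each source to the receiver with L = L_ref − 20·log₁₀(r/r_ref), then add intensities.
woodworking router: 90.6 − 20·log₁₀(33.9/3.4) = 90.6 − 19.97 = 70.63 dB.
vacuum pump: 72.4 − 20·log₁₀(8.4/1.4) = 72.4 − 15.56 = 56.84 dB.
CNC lathe: 90.2 − 20·log₁₀(51.7/4.6) = 90.2 − 21.01 = 69.19 dB.
Σ 10^(L/10) = 2.032e+07 → L_total = 10·log₁₀(2.032e+07) = 73.08 dB.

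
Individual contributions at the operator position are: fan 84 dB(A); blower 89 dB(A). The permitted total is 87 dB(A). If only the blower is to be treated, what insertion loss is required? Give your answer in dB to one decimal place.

5.0 dB

The untreated sources together contribute 10^(84/10) = 2.512e+08, i.e. 84.00 dB(A).
To meet 87 dB(A) overall, the treated blower may contribute at most 10^(87/10) − 2.512e+08 = 2.500e+08, i.e. 83.98 dB(A).
So the blower must be reduced from 89 to 83.98 dB(A): IL = 5.02 dB.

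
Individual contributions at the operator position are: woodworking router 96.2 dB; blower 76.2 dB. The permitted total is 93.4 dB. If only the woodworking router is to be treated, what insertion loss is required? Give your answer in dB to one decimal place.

Fixed contribution from the other source: Σ 10^(L/10) = 10^(76.2/10) = 4.169e+07 (76.20 dB).
The limit corresponds to 10^(93.4/10) = 2.188e+09; subtracting the fixed part leaves 2.146e+09 for the woodworking router, i.e. 93.32 dB.
So the woodworking router must be reduced from 96.2 to 93.32 dB: IL = 2.88 dB.

2.9 dB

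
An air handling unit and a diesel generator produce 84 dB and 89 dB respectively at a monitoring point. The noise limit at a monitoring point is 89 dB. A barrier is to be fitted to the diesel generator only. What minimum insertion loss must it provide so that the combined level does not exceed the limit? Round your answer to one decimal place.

Fixed contribution from the other source: Σ 10^(L/10) = 10^(84/10) = 2.512e+08 (84.00 dB).
To meet 89 dB overall, the treated diesel generator may contribute at most 10^(89/10) − 2.512e+08 = 5.431e+08, i.e. 87.35 dB.
So the diesel generator must be reduced from 89 to 87.35 dB: IL = 1.65 dB.

1.7 dB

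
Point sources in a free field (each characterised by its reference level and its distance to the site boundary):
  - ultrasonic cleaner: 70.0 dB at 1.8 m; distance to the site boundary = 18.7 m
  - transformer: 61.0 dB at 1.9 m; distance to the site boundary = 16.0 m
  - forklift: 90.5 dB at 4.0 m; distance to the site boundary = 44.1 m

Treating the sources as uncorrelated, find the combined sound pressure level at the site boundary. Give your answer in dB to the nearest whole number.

70 dB

Propagate each source to the receiver with L = L_ref − 20·log₁₀(r/r_ref), then add intensities.
ultrasonic cleaner: 70.0 − 20·log₁₀(18.7/1.8) = 70.0 − 20.33 = 49.67 dB.
transformer: 61.0 − 20·log₁₀(16.0/1.9) = 61.0 − 18.51 = 42.49 dB.
forklift: 90.5 − 20·log₁₀(44.1/4.0) = 90.5 − 20.85 = 69.65 dB.
Σ 10^(L/10) = 9.341e+06 → L_total = 10·log₁₀(9.341e+06) = 69.70 dB.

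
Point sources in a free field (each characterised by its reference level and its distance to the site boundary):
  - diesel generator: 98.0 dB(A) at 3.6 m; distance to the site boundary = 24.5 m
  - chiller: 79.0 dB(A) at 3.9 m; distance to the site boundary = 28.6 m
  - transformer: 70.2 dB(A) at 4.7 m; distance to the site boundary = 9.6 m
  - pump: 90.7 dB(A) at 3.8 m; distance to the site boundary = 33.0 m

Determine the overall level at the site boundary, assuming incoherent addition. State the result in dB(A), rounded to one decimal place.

Propagate each source to the receiver with L = L_ref − 20·log₁₀(r/r_ref), then add intensities.
diesel generator: 98.0 − 20·log₁₀(24.5/3.6) = 98.0 − 16.66 = 81.34 dB(A).
chiller: 79.0 − 20·log₁₀(28.6/3.9) = 79.0 − 17.31 = 61.69 dB(A).
transformer: 70.2 − 20·log₁₀(9.6/4.7) = 70.2 − 6.20 = 64.00 dB(A).
pump: 90.7 − 20·log₁₀(33.0/3.8) = 90.7 − 18.77 = 71.93 dB(A).
Σ 10^(L/10) = 1.558e+08 → L_total = 10·log₁₀(1.558e+08) = 81.93 dB(A).

81.9 dB(A)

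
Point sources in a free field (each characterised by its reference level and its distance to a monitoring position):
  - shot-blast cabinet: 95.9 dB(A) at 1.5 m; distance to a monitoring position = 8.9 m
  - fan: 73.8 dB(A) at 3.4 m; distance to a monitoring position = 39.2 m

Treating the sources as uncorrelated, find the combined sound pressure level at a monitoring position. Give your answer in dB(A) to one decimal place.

80.4 dB(A)

Propagate each source to the receiver with L = L_ref − 20·log₁₀(r/r_ref), then add intensities.
shot-blast cabinet: 95.9 − 20·log₁₀(8.9/1.5) = 95.9 − 15.47 = 80.43 dB(A).
fan: 73.8 − 20·log₁₀(39.2/3.4) = 73.8 − 21.24 = 52.56 dB(A).
Σ 10^(L/10) = 1.107e+08 → L_total = 10·log₁₀(1.107e+08) = 80.44 dB(A).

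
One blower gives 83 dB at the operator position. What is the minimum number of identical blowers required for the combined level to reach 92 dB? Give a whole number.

Need L₁ + 10·log₁₀ N ≥ 92, i.e. log₁₀ N ≥ 0.90.
N ≥ 10^(9.0/10) = 7.943, so N = 8.

8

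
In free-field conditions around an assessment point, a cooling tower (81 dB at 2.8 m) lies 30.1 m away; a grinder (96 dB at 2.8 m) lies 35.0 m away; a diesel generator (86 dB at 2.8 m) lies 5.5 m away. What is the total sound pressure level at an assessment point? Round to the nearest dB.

First find each source's level at the receiver (point-source: −20·log₁₀(r/r_ref)), then combine on an intensity basis.
cooling tower: 81 − 20·log₁₀(30.1/2.8) = 81 − 20.63 = 60.37 dB.
grinder: 96 − 20·log₁₀(35.0/2.8) = 96 − 21.94 = 74.06 dB.
diesel generator: 86 − 20·log₁₀(5.5/2.8) = 86 − 5.86 = 80.14 dB.
Σ 10^(L/10) = 1.297e+08 → L_total = 10·log₁₀(1.297e+08) = 81.13 dB.

81 dB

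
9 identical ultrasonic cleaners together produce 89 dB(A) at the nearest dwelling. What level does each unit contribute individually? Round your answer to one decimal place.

9 equal contributions raise the level by 10·log₁₀ 9 = 9.542 dB, so each unit alone gives 89 − 9.542.

79.5 dB(A)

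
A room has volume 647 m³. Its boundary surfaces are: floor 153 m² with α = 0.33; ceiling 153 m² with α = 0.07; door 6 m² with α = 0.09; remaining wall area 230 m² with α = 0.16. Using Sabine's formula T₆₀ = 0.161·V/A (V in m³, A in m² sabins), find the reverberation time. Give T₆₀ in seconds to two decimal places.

Summing Sᵢαᵢ: 153·0.33 + 153·0.07 + 6·0.09 + 230·0.16 = 98.54 m².
T₆₀ = 0.161·V/A = 0.161·647/98.54 = 1.057 s.

1.06 s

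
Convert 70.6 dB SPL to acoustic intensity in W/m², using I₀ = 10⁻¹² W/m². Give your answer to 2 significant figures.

I = I₀·10^(L/10) = 10⁻¹² × 10^(70.6/10) = 10^(-4.940).

1.1e-05 W/m²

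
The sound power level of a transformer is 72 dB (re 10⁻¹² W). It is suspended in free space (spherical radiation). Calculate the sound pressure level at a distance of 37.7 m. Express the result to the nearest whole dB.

29 dB

Free-field spherical radiation: L_p = L_w − 10·log₁₀(4π·r²), r = 37.7 m.
4π·r² = 1.786e+04 m², 10·log₁₀ of that is 42.519 dB.
L_p = 72 − 42.519 = 29.48 dB.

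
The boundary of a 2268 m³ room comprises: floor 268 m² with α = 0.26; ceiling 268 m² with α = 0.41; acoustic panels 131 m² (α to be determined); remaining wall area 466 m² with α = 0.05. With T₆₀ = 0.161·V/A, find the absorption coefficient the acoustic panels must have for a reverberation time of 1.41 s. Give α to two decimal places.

0.43

Required total absorption A = 0.161·2268/1.41 = 258.97 m².
Absorption from the other surfaces = 268·0.26 + 268·0.41 + 466·0.05 = 202.86 m², so the acoustic panels must supply 56.11 m² over 131 m².
α = 56.11/131 = 0.428.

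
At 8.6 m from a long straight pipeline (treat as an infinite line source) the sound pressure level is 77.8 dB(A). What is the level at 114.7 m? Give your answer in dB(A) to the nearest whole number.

67 dB(A)

Cylindrical spreading from a line source gives a 10·log₁₀(r₂/r₁) drop.
L₂ = 77.8 − 10·log₁₀(114.7/8.6) = 77.8 − 11.251 = 66.55 dB(A).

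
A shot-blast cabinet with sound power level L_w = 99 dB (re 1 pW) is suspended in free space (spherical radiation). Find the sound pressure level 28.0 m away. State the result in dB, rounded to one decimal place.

L_p = L_w − 10·log₁₀(4π·r²) with r = 28.0 m.
4π·r² = 9852 m², 10·log₁₀ of that is 39.935 dB.
L_p = 99 − 39.935 = 59.06 dB.

59.1 dB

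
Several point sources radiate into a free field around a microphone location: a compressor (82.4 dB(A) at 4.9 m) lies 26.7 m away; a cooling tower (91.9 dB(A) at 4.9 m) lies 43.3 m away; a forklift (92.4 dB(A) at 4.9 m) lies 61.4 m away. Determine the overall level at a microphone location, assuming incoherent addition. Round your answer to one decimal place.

75.7 dB(A)

First find each source's level at the receiver (point-source: −20·log₁₀(r/r_ref)), then combine on an intensity basis.
compressor: 82.4 − 20·log₁₀(26.7/4.9) = 82.4 − 14.73 = 67.67 dB(A).
cooling tower: 91.9 − 20·log₁₀(43.3/4.9) = 91.9 − 18.93 = 72.97 dB(A).
forklift: 92.4 − 20·log₁₀(61.4/4.9) = 92.4 − 21.96 = 70.44 dB(A).
Σ 10^(L/10) = 3.675e+07 → L_total = 10·log₁₀(3.675e+07) = 75.65 dB(A).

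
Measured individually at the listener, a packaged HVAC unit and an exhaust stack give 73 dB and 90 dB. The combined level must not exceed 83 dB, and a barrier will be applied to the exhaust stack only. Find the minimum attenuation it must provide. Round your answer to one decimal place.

7.5 dB

Fixed contribution from the other source: Σ 10^(L/10) = 10^(73/10) = 1.995e+07 (73.00 dB).
The limit corresponds to 10^(83/10) = 1.995e+08; subtracting the fixed part leaves 1.796e+08 for the exhaust stack, i.e. 82.54 dB.
Required insertion loss = 90 − 82.54 = 7.46 dB.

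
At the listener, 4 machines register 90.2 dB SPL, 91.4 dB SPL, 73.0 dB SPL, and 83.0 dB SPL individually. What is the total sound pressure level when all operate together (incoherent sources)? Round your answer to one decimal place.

94.2 dB SPL

Incoherent sources combine by intensity addition: L_total = 10·log₁₀(Σ 10^(L_i/10)).
Σ 10^(L/10) = 10^(90.2/10) + 10^(91.4/10) + 10^(73.0/10) + 10^(83.0/10) = 2.647e+09.
L_total = 10·log₁₀(2.647e+09) = 94.23 dB SPL.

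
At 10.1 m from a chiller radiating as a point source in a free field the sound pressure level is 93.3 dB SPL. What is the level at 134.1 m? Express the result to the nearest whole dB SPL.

71 dB SPL

Spherical spreading from a point source gives a 20·log₁₀(r₂/r₁) drop.
L₂ = 93.3 − 20·log₁₀(134.1/10.1) = 93.3 − 22.462 = 70.84 dB SPL.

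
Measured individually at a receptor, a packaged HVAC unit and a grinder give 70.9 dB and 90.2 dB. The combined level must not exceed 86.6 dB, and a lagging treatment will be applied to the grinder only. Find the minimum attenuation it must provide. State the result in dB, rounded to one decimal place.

Fixed contribution from the other source: Σ 10^(L/10) = 10^(70.9/10) = 1.230e+07 (70.90 dB).
To meet 86.6 dB overall, the treated grinder may contribute at most 10^(86.6/10) − 1.230e+07 = 4.448e+08, i.e. 86.48 dB.
So the grinder must be reduced from 90.2 to 86.48 dB: IL = 3.72 dB.

3.7 dB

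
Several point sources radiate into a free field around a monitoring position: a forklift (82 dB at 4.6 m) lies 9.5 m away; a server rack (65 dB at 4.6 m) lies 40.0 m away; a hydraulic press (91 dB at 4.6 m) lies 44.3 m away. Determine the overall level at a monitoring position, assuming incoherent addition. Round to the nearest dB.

Propagate each source to the receiver with L = L_ref − 20·log₁₀(r/r_ref), then add intensities.
forklift: 82 − 20·log₁₀(9.5/4.6) = 82 − 6.30 = 75.70 dB.
server rack: 65 − 20·log₁₀(40.0/4.6) = 65 − 18.79 = 46.21 dB.
hydraulic press: 91 − 20·log₁₀(44.3/4.6) = 91 − 19.67 = 71.33 dB.
Σ 10^(L/10) = 5.078e+07 → L_total = 10·log₁₀(5.078e+07) = 77.06 dB.

77 dB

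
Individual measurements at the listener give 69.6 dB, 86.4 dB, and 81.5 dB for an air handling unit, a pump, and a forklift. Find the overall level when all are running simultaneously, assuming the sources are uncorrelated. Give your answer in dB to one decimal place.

87.7 dB

Incoherent sources combine by intensity addition: L_total = 10·log₁₀(Σ 10^(L_i/10)).
Σ 10^(L/10) = 10^(69.6/10) + 10^(86.4/10) + 10^(81.5/10) = 5.869e+08.
L_total = 10·log₁₀(5.869e+08) = 87.69 dB.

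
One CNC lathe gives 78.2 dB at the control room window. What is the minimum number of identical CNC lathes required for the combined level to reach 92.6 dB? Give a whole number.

The shortfall is 92.6 − 78.2 = 14.4 dB, and N units add 10·log₁₀ N, so need 10·log₁₀ N ≥ 14.4.
N ≥ 10^(14.4/10) = 27.542, so N = 28.

28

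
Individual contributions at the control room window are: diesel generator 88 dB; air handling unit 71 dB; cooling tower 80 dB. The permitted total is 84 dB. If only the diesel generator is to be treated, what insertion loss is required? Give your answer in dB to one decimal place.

Fixed contribution from the other sources: Σ 10^(L/10) = 10^(71/10) + 10^(80/10) = 1.126e+08 (80.51 dB).
The limit corresponds to 10^(84/10) = 2.512e+08; subtracting the fixed part leaves 1.386e+08 for the diesel generator, i.e. 81.42 dB.
Required insertion loss = 88 − 81.42 = 6.58 dB.

6.6 dB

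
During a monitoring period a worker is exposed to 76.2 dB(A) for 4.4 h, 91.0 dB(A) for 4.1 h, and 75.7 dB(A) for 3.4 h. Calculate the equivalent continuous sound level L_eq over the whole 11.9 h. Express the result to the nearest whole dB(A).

87 dB(A)

Weight each interval's intensity by its duration and average over T = 11.9 h:
Σ tᵢ·10^(Lᵢ/10) = 4.4·10^(76.2/10) + 4.1·10^(91.0/10) + 3.4·10^(75.7/10) = 5.471e+09.
L_eq = 10·log₁₀(5.471e+09/11.9) = 86.63 dB(A).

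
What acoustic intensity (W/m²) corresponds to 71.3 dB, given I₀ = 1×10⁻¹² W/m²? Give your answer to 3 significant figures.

L = 10·log₁₀(I/I₀) ⇒ I = I₀·10^(L/10) = 10⁻¹² × 10^7.13.

1.35e-05 W/m²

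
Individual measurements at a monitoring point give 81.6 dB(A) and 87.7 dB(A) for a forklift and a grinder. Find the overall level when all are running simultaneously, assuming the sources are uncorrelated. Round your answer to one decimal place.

88.7 dB(A)

For uncorrelated sources the intensities add, so convert each level to linear form, sum, and take 10·log₁₀ of the total.
Σ 10^(L/10) = 10^(81.6/10) + 10^(87.7/10) = 7.334e+08.
L_total = 10·log₁₀(7.334e+08) = 88.65 dB(A).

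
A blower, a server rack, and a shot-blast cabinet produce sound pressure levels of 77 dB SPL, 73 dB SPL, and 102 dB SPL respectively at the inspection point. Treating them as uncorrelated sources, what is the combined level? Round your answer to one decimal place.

Incoherent sources combine by intensity addition: L_total = 10·log₁₀(Σ 10^(L_i/10)).
Σ 10^(L/10) = 10^(77/10) + 10^(73/10) + 10^(102/10) = 1.592e+10.
L_total = 10·log₁₀(1.592e+10) = 102.02 dB SPL.

102.0 dB SPL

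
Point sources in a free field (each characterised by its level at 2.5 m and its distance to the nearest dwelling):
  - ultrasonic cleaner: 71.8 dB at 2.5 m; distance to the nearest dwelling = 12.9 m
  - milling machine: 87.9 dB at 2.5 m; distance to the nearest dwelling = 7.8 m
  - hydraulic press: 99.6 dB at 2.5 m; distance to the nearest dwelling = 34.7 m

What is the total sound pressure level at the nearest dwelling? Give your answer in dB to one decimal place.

80.5 dB

Propagate each source to the receiver with L = L_ref − 20·log₁₀(r/r_ref), then add intensities.
ultrasonic cleaner: 71.8 − 20·log₁₀(12.9/2.5) = 71.8 − 14.25 = 57.55 dB.
milling machine: 87.9 − 20·log₁₀(7.8/2.5) = 87.9 − 9.88 = 78.02 dB.
hydraulic press: 99.6 − 20·log₁₀(34.7/2.5) = 99.6 − 22.85 = 76.75 dB.
Σ 10^(L/10) = 1.112e+08 → L_total = 10·log₁₀(1.112e+08) = 80.46 dB.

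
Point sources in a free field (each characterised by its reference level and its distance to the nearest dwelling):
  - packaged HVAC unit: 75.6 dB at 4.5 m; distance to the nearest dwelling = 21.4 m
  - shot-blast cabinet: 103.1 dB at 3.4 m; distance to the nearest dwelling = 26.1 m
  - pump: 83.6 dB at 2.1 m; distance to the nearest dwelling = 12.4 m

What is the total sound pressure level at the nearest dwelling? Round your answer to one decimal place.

85.5 dB

Apply inverse-square spreading to bring every level to the receiver, then sum 10^(L/10).
packaged HVAC unit: 75.6 − 20·log₁₀(21.4/4.5) = 75.6 − 13.54 = 62.06 dB.
shot-blast cabinet: 103.1 − 20·log₁₀(26.1/3.4) = 103.1 − 17.70 = 85.40 dB.
pump: 83.6 − 20·log₁₀(12.4/2.1) = 83.6 − 15.42 = 68.18 dB.
Σ 10^(L/10) = 3.547e+08 → L_total = 10·log₁₀(3.547e+08) = 85.50 dB.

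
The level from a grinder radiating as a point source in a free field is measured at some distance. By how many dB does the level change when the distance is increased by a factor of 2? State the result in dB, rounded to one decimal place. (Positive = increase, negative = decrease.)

A point source loses 6 dB per doubling of distance; generally ΔL = −20·log₁₀(r₂/r₁).
ΔL = −20·log₁₀(2) = -6.02 dB.

-6.0 dB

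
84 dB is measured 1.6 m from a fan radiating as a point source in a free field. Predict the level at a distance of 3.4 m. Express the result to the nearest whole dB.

Point-source attenuation: ΔL = 20·log₁₀(r₂/r₁) = 20·log₁₀(3.4/1.6) = 6.547 dB.
L₂ = 84 − 20·log₁₀(3.4/1.6) = 84 − 6.547 = 77.45 dB.

77 dB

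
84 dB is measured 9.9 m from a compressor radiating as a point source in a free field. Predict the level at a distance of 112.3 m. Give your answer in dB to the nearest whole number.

63 dB

For a point source, L₂ = L₁ − 20·log₁₀(r₂/r₁).
L₂ = 84 − 20·log₁₀(112.3/9.9) = 84 − 21.095 = 62.91 dB.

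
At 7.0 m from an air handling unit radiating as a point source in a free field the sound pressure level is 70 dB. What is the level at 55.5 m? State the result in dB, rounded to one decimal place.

52.0 dB

Spherical spreading from a point source gives a 20·log₁₀(r₂/r₁) drop.
L₂ = 70 − 20·log₁₀(55.5/7.0) = 70 − 17.984 = 52.02 dB.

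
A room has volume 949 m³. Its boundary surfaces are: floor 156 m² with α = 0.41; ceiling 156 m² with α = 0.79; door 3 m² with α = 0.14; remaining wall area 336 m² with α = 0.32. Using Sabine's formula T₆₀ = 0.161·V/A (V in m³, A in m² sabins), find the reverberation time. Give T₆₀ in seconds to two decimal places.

0.52 s

A = Σ Sᵢαᵢ = 156·0.41 + 156·0.79 + 3·0.14 + 336·0.32 = 295.14 m².
T₆₀ = 0.161 × 949 / 295.14 = 0.518 s.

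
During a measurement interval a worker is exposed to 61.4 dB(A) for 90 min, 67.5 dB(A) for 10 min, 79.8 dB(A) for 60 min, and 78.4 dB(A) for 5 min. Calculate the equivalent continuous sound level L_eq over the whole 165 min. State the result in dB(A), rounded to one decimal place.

Weight each interval's intensity by its duration and average over T = 165 min:
Σ tᵢ·10^(Lᵢ/10) = 90·10^(61.4/10) + 10·10^(67.5/10) + 60·10^(79.8/10) + 5·10^(78.4/10) = 6.256e+09.
L_eq = 10·log₁₀(6.256e+09/165) = 75.79 dB(A).

75.8 dB(A)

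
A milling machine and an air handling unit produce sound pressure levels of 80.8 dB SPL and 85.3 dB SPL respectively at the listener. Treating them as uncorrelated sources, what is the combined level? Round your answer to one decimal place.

Incoherent sources combine by intensity addition: L_total = 10·log₁₀(Σ 10^(L_i/10)).
Σ 10^(L/10) = 10^(80.8/10) + 10^(85.3/10) = 4.591e+08.
L_total = 10·log₁₀(4.591e+08) = 86.62 dB SPL.

86.6 dB SPL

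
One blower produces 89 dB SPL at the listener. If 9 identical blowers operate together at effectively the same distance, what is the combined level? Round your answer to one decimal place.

With 9 equal, uncorrelated contributions the intensity is 9× that of one unit, giving a rise of 10·log₁₀ 9.
L_total = 89 + 10·log₁₀(9) = 89 + 9.542 = 98.54 dB SPL.

98.5 dB SPL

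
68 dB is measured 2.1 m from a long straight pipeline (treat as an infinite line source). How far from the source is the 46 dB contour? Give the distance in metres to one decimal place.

Line-source spreading drops the level by 10·log₁₀(r₂/r₁); inverting, r₂/r₁ = 10^(ΔL/10).
r₂ = 2.1·10^((68−46)/10) = 2.1·10^(22.0/10) = 332.83 m.

332.8 m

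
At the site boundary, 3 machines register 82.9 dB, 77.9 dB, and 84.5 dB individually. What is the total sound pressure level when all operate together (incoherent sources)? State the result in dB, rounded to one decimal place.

87.3 dB

For uncorrelated sources the intensities add, so convert each level to linear form, sum, and take 10·log₁₀ of the total.
Σ 10^(L/10) = 10^(82.9/10) + 10^(77.9/10) + 10^(84.5/10) = 5.385e+08.
L_total = 10·log₁₀(5.385e+08) = 87.31 dB.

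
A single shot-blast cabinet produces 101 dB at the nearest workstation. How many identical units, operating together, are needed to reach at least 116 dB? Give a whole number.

32

The shortfall is 116 − 101 = 15.0 dB, and N units add 10·log₁₀ N, so need 10·log₁₀ N ≥ 15.0.
N ≥ 10^(15.0/10) = 31.623, so N = 32.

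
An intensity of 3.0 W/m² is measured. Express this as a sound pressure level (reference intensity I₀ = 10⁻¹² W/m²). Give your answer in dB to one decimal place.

124.8 dB

Dividing by I₀ shifts the exponent by 12: I/I₀ = 3.0×10^12.
L = 10·(0.4771 + 12) = 124.77 dB.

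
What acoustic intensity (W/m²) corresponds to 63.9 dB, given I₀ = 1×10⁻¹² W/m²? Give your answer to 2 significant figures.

2.5e-06 W/m²

I = I₀·10^(L/10) = 10⁻¹² × 10^(63.9/10) = 10^(-5.610).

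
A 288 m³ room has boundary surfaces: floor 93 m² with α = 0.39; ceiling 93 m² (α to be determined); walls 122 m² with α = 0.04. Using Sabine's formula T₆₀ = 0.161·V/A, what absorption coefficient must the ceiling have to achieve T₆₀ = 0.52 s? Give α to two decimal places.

A = 0.161·V/T₆₀ = 0.161·288/0.52 = 89.17 m² sabins.
Absorption from the other surfaces = 93·0.39 + 122·0.04 = 41.15 m², so the ceiling must supply 48.02 m² over 93 m².
α = 48.02/93 = 0.516.

0.52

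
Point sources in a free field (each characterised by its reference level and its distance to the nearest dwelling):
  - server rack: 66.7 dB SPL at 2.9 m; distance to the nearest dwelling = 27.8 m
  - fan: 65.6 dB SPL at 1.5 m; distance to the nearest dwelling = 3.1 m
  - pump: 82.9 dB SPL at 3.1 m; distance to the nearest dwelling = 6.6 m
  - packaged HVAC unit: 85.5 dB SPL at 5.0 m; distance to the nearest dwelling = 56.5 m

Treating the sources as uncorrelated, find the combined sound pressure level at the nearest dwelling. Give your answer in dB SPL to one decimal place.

76.7 dB SPL

Propagate each source to the receiver with L = L_ref − 20·log₁₀(r/r_ref), then add intensities.
server rack: 66.7 − 20·log₁₀(27.8/2.9) = 66.7 − 19.63 = 47.07 dB SPL.
fan: 65.6 − 20·log₁₀(3.1/1.5) = 65.6 − 6.31 = 59.29 dB SPL.
pump: 82.9 − 20·log₁₀(6.6/3.1) = 82.9 − 6.56 = 76.34 dB SPL.
packaged HVAC unit: 85.5 − 20·log₁₀(56.5/5.0) = 85.5 − 21.06 = 64.44 dB SPL.
Σ 10^(L/10) = 4.670e+07 → L_total = 10·log₁₀(4.670e+07) = 76.69 dB SPL.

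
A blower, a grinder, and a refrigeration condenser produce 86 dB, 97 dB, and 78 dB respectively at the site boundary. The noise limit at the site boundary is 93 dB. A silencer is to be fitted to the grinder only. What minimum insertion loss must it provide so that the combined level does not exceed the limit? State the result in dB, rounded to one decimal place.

5.1 dB

The untreated sources together contribute 10^(86/10) + 10^(78/10) = 4.612e+08, i.e. 86.64 dB.
To meet 93 dB overall, the treated grinder may contribute at most 10^(93/10) − 4.612e+08 = 1.534e+09, i.e. 91.86 dB.
Required insertion loss = 97 − 91.86 = 5.14 dB.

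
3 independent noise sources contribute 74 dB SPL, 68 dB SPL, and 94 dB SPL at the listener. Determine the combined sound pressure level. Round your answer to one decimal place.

94.1 dB SPL

For uncorrelated sources the intensities add, so convert each level to linear form, sum, and take 10·log₁₀ of the total.
Σ 10^(L/10) = 10^(74/10) + 10^(68/10) + 10^(94/10) = 2.543e+09.
L_total = 10·log₁₀(2.543e+09) = 94.05 dB SPL.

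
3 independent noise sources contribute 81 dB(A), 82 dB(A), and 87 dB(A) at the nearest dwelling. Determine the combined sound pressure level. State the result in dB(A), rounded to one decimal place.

For uncorrelated sources the intensities add, so convert each level to linear form, sum, and take 10·log₁₀ of the total.
Σ 10^(L/10) = 10^(81/10) + 10^(82/10) + 10^(87/10) = 7.856e+08.
L_total = 10·log₁₀(7.856e+08) = 88.95 dB(A).

89.0 dB(A)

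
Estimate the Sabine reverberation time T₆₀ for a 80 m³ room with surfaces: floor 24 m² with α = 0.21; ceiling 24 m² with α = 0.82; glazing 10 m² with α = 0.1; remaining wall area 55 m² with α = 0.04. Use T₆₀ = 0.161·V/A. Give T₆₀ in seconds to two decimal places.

0.46 s

Summing Sᵢαᵢ: 24·0.21 + 24·0.82 + 10·0.1 + 55·0.04 = 27.92 m².
T₆₀ = 0.161 × 80 / 27.92 = 0.461 s.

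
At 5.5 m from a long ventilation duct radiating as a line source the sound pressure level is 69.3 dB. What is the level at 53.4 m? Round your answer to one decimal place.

For a line source, L₂ = L₁ − 10·log₁₀(r₂/r₁).
L₂ = 69.3 − 10·log₁₀(53.4/5.5) = 69.3 − 9.872 = 59.43 dB.

59.4 dB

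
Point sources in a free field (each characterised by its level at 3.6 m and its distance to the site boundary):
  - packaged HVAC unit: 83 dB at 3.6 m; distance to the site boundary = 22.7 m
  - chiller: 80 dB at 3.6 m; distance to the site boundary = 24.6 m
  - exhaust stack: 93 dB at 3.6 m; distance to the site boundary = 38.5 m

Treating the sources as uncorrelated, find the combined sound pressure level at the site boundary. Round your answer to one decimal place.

Propagate each source to the receiver with L = L_ref − 20·log₁₀(r/r_ref), then add intensities.
packaged HVAC unit: 83 − 20·log₁₀(22.7/3.6) = 83 − 15.99 = 67.01 dB.
chiller: 80 − 20·log₁₀(24.6/3.6) = 80 − 16.69 = 63.31 dB.
exhaust stack: 93 − 20·log₁₀(38.5/3.6) = 93 − 20.58 = 72.42 dB.
Σ 10^(L/10) = 2.461e+07 → L_total = 10·log₁₀(2.461e+07) = 73.91 dB.

73.9 dB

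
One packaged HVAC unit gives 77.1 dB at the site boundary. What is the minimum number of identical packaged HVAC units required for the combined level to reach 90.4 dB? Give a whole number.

22

Need L₁ + 10·log₁₀ N ≥ 90.4, i.e. log₁₀ N ≥ 1.33.
N ≥ 10^(13.3/10) = 21.380, so N = 22.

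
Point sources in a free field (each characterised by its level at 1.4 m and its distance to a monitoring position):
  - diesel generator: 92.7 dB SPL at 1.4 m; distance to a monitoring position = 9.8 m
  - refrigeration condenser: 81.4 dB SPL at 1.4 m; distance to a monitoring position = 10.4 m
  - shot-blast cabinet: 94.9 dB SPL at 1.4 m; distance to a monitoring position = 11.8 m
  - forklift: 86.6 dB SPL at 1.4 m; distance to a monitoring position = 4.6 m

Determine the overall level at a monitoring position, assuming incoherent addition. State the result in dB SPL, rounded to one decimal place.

Propagate each source to the receiver with L = L_ref − 20·log₁₀(r/r_ref), then add intensities.
diesel generator: 92.7 − 20·log₁₀(9.8/1.4) = 92.7 − 16.90 = 75.80 dB SPL.
refrigeration condenser: 81.4 − 20·log₁₀(10.4/1.4) = 81.4 − 17.42 = 63.98 dB SPL.
shot-blast cabinet: 94.9 − 20·log₁₀(11.8/1.4) = 94.9 − 18.52 = 76.38 dB SPL.
forklift: 86.6 − 20·log₁₀(4.6/1.4) = 86.6 − 10.33 = 76.27 dB SPL.
Σ 10^(L/10) = 1.263e+08 → L_total = 10·log₁₀(1.263e+08) = 81.02 dB SPL.

81.0 dB SPL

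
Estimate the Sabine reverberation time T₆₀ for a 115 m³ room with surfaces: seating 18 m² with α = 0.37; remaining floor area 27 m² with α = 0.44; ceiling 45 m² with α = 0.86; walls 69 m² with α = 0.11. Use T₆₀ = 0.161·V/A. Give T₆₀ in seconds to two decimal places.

Summing Sᵢαᵢ: 18·0.37 + 27·0.44 + 45·0.86 + 69·0.11 = 64.83 m².
T₆₀ = 0.161 × 115 / 64.83 = 0.286 s.

0.29 s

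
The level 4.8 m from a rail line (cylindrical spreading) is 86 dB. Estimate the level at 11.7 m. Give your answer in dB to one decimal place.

82.1 dB

For a line source, L₂ = L₁ − 10·log₁₀(r₂/r₁).
L₂ = 86 − 10·log₁₀(11.7/4.8) = 86 − 3.869 = 82.13 dB.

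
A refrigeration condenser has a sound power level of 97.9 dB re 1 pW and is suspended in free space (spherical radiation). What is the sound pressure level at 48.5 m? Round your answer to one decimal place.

53.2 dB

Free-field spherical radiation: L_p = L_w − 10·log₁₀(4π·r²), r = 48.5 m.
4π·r² = 2.956e+04 m², 10·log₁₀ of that is 44.707 dB.
L_p = 97.9 − 44.707 = 53.19 dB.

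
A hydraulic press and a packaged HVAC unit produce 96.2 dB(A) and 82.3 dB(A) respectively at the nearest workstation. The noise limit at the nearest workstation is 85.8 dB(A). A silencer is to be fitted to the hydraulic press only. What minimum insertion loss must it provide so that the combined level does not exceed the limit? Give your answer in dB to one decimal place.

The untreated sources together contribute 10^(82.3/10) = 1.698e+08, i.e. 82.30 dB(A).
To meet 85.8 dB(A) overall, the treated hydraulic press may contribute at most 10^(85.8/10) − 1.698e+08 = 2.104e+08, i.e. 83.23 dB(A).
So the hydraulic press must be reduced from 96.2 to 83.23 dB(A): IL = 12.97 dB.

13.0 dB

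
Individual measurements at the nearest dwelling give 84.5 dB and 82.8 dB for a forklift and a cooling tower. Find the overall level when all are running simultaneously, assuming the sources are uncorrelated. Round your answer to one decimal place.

Incoherent sources combine by intensity addition: L_total = 10·log₁₀(Σ 10^(L_i/10)).
Σ 10^(L/10) = 10^(84.5/10) + 10^(82.8/10) = 4.724e+08.
L_total = 10·log₁₀(4.724e+08) = 86.74 dB.

86.7 dB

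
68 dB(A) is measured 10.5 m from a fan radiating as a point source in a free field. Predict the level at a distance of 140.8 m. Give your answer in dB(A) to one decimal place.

45.5 dB(A)

Spherical spreading from a point source gives a 20·log₁₀(r₂/r₁) drop.
L₂ = 68 − 20·log₁₀(140.8/10.5) = 68 − 22.548 = 45.45 dB(A).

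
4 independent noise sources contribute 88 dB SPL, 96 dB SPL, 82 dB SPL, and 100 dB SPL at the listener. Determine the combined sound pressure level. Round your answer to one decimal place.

101.7 dB SPL

For uncorrelated sources the intensities add, so convert each level to linear form, sum, and take 10·log₁₀ of the total.
Σ 10^(L/10) = 10^(88/10) + 10^(96/10) + 10^(82/10) + 10^(100/10) = 1.477e+10.
L_total = 10·log₁₀(1.477e+10) = 101.69 dB SPL.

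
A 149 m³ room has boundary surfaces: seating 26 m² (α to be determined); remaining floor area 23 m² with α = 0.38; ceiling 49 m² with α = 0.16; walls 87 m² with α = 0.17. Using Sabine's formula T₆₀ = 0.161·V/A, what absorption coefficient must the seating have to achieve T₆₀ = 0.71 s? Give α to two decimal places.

From T₆₀ = 0.161·V/A, the target T₆₀ = 0.71 s needs A = 0.161·149/0.71 = 33.79 m².
Absorption from the other surfaces = 23·0.38 + 49·0.16 + 87·0.17 = 31.37 m², so the seating must supply 2.42 m² over 26 m².
α = 2.42/26 = 0.093.

0.09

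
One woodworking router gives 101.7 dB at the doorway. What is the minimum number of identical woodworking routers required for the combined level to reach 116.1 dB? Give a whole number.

28

Need L₁ + 10·log₁₀ N ≥ 116.1, i.e. log₁₀ N ≥ 1.44.
N ≥ 10^(14.4/10) = 27.542, so N = 28.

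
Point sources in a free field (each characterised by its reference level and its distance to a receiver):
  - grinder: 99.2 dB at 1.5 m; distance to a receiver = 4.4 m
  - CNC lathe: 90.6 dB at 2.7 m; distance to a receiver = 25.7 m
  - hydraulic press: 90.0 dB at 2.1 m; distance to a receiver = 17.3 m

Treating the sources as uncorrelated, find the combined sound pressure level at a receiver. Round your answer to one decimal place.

90.0 dB

Apply inverse-square spreading to bring every level to the receiver, then sum 10^(L/10).
grinder: 99.2 − 20·log₁₀(4.4/1.5) = 99.2 − 9.35 = 89.85 dB.
CNC lathe: 90.6 − 20·log₁₀(25.7/2.7) = 90.6 − 19.57 = 71.03 dB.
hydraulic press: 90.0 − 20·log₁₀(17.3/2.1) = 90.0 − 18.32 = 71.68 dB.
Σ 10^(L/10) = 9.941e+08 → L_total = 10·log₁₀(9.941e+08) = 89.97 dB.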